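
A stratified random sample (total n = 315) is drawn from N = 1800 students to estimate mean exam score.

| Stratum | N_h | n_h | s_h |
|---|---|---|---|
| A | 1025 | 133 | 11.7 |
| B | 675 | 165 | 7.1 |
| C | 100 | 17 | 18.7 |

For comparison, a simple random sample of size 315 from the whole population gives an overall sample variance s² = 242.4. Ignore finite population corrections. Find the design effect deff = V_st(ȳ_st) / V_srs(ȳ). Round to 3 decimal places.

deff ≈ 0.572

V̂(ȳ_st) = Σ W_h² s_h²/n_h, with W_h = N_h/N and N = 1800:
  stratum A: (1025/1800)²·11.7²/133 = 0.333751
  stratum B: (675/1800)²·7.1²/165 = 0.0429631
  stratum C: (100/1800)²·18.7²/17 = 0.0634877
V_st = 0.440202
V_srs = s²/n = 242.4/315 = 0.769524
deff = V_st / V_srs = 0.440202/0.769524 = 0.5720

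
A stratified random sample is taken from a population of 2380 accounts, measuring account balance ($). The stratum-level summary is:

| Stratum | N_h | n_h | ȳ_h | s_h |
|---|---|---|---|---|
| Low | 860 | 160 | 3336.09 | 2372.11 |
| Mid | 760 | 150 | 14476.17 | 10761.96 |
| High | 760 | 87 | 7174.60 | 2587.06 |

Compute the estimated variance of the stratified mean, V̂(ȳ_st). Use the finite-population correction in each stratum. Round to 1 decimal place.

V̂(ȳ_st) ≈ 73878.9

V̂(ȳ_st) = Σ W_h² (1 − n_h/N_h) s_h²/n_h, with W_h = N_h/N and N = 2380:
  stratum Low: (860/2380)²·(1 − 160/860)·2372.11²/160 = 3737.6
  stratum Mid: (760/2380)²·(1 − 150/760)·10761.96²/150 = 63194.8
  stratum High: (760/2380)²·(1 − 87/760)·2587.06²/87 = 6946.54
V̂(ȳ_st) = 73878.9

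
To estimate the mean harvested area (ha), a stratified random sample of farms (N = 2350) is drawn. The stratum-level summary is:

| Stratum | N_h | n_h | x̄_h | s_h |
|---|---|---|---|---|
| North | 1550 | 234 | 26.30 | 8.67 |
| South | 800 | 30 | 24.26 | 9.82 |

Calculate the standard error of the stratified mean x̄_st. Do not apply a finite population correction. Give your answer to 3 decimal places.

SE(x̄_st) ≈ 0.716

V̂(x̄_st) = Σ W_h² s_h²/n_h, with W_h = N_h/N and N = 2350:
  stratum North: (1550/2350)²·8.67²/234 = 0.139749
  stratum South: (800/2350)²·9.82²/30 = 0.372517
V̂(x̄_st) = 0.512266
SE(x̄_st) = √0.512266 = 0.715728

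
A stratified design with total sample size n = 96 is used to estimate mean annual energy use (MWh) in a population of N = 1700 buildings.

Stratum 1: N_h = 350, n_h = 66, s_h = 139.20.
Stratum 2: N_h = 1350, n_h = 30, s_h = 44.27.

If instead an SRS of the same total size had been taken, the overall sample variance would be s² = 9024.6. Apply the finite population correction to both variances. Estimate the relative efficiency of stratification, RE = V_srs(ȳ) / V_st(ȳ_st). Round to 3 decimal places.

V̂(ȳ_st) = Σ W_h² (1 − n_h/N_h) s_h²/n_h, with W_h = N_h/N and N = 1700:
  stratum 1: (350/1700)²·(1 − 66/350)·139.20²/66 = 10.0977
  stratum 2: (1350/1700)²·(1 − 30/1350)·44.27²/30 = 40.2817
V_st = 50.3794
V_srs = (1 − 96/1700)·9024.6/96 = 88.6977
Relative efficiency = V_srs / V_st = 88.6977/50.3794 = 1.7606

RE ≈ 1.761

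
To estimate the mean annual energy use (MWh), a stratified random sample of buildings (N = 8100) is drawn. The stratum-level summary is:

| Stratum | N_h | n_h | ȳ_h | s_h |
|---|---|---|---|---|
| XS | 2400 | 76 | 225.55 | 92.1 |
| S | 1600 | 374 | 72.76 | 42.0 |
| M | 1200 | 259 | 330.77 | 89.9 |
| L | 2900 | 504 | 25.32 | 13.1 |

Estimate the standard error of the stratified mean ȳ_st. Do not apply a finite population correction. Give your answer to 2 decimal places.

SE(ȳ_st) ≈ 3.27

V̂(ȳ_st) = Σ W_h² s_h²/n_h, with W_h = N_h/N and N = 8100:
  stratum XS: (2400/8100)²·92.1²/76 = 9.79847
  stratum S: (1600/8100)²·42.0²/374 = 0.184034
  stratum M: (1200/8100)²·89.9²/259 = 0.684876
  stratum L: (2900/8100)²·13.1²/504 = 0.0436454
V̂(ȳ_st) = 10.711
SE(ȳ_st) = √10.711 = 3.27277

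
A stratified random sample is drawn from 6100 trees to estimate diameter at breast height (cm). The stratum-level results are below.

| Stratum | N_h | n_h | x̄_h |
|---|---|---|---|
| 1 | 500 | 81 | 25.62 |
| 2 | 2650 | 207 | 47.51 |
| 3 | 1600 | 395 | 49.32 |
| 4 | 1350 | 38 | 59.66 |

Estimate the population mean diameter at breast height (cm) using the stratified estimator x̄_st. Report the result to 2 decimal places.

x̄_st ≈ 48.88

N = Σ N_h = 6100. Stratum weights W_h = N_h/N.
x̄_st = (500·25.62 + 2650·47.51 + 1600·49.32 + 1350·59.66) / 6100 = 48.8794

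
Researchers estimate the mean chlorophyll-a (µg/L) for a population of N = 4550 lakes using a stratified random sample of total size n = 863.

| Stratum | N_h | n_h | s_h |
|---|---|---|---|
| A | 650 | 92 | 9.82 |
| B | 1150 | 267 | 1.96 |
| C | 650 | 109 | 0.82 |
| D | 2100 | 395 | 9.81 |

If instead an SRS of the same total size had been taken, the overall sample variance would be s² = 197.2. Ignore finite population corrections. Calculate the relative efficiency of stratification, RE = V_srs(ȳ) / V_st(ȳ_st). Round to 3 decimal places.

RE ≈ 3.074

V̂(ȳ_st) = Σ W_h² s_h²/n_h, with W_h = N_h/N and N = 4550:
  stratum A: (650/4550)²·9.82²/92 = 0.0213914
  stratum B: (1150/4550)²·1.96²/267 = 0.000919123
  stratum C: (650/4550)²·0.82²/109 = 0.000125894
  stratum D: (2100/4550)²·9.81²/395 = 0.0518987
V_st = 0.0743351
V_srs = s²/n = 197.2/863 = 0.228505
Relative efficiency = V_srs / V_st = 0.228505/0.0743351 = 3.0740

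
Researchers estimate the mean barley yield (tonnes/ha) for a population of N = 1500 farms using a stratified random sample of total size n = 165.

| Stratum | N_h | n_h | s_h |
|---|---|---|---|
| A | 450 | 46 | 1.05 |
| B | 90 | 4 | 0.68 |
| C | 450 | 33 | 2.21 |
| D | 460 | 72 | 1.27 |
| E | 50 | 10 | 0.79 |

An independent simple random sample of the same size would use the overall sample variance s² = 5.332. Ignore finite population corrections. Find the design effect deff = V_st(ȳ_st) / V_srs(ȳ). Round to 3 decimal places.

deff ≈ 0.559

V̂(ȳ_st) = Σ W_h² s_h²/n_h, with W_h = N_h/N and N = 1500:
  stratum A: (450/1500)²·1.05²/46 = 0.00215707
  stratum B: (90/1500)²·0.68²/4 = 0.00041616
  stratum C: (450/1500)²·2.21²/33 = 0.0133203
  stratum D: (460/1500)²·1.27²/72 = 0.00210673
  stratum E: (50/1500)²·0.79²/10 = 6.93444e-05
V_st = 0.0180696
V_srs = s²/n = 5.332/165 = 0.0323152
deff = V_st / V_srs = 0.0180696/0.0323152 = 0.5592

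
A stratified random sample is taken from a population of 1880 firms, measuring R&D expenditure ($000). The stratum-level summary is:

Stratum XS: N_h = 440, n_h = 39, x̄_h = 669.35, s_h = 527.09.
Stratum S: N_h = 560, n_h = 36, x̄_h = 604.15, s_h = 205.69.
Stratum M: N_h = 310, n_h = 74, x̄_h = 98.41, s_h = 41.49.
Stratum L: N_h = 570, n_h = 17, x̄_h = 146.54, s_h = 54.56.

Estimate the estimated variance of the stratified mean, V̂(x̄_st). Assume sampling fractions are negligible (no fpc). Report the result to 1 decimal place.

V̂(x̄_st) = Σ W_h² s_h²/n_h, with W_h = N_h/N and N = 1880:
  stratum XS: (440/1880)²·527.09²/39 = 390.207
  stratum S: (560/1880)²·205.69²/36 = 104.276
  stratum M: (310/1880)²·41.49²/74 = 0.632503
  stratum L: (570/1880)²·54.56²/17 = 16.0966
V̂(x̄_st) = 511.212

V̂(x̄_st) ≈ 511.2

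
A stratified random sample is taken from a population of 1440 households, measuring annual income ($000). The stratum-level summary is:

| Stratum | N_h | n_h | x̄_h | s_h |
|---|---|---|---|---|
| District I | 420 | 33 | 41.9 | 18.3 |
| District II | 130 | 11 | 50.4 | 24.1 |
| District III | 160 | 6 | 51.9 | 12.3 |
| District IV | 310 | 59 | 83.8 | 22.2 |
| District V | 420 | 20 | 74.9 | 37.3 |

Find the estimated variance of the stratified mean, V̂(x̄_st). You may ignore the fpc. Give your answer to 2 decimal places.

V̂(x̄_st) = Σ W_h² s_h²/n_h, with W_h = N_h/N and N = 1440:
  stratum District I: (420/1440)²·18.3²/33 = 0.8633
  stratum District II: (130/1440)²·24.1²/11 = 0.430331
  stratum District III: (160/1440)²·12.3²/6 = 0.311296
  stratum District IV: (310/1440)²·22.2²/59 = 0.387126
  stratum District V: (420/1440)²·37.3²/20 = 5.91781
V̂(x̄_st) = 7.90987

V̂(x̄_st) ≈ 7.91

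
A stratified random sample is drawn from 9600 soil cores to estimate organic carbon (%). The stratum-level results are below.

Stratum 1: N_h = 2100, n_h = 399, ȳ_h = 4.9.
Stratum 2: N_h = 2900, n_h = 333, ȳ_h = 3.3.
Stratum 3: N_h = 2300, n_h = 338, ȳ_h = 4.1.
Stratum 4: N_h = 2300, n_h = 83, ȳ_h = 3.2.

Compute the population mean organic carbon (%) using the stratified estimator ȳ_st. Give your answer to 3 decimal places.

ȳ_st ≈ 3.818

N = Σ N_h = 9600. Stratum weights W_h = N_h/N.
ȳ_st = (2100·4.9 + 2900·3.3 + 2300·4.1 + 2300·3.2) / 9600 = 3.81771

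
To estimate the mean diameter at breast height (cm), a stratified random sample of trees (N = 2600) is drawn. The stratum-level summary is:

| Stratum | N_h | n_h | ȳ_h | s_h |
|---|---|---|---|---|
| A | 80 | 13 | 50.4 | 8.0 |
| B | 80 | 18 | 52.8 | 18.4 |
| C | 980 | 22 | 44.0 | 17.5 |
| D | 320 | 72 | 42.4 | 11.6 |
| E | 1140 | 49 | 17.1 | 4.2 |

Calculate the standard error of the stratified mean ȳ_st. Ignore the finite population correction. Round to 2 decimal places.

V̂(ȳ_st) = Σ W_h² s_h²/n_h, with W_h = N_h/N and N = 2600:
  stratum A: (80/2600)²·8.0²/13 = 0.0046609
  stratum B: (80/2600)²·18.4²/18 = 0.0178072
  stratum C: (980/2600)²·17.5²/22 = 1.97769
  stratum D: (320/2600)²·11.6²/72 = 0.0283098
  stratum E: (1140/2600)²·4.2²/49 = 0.0692095
V̂(ȳ_st) = 2.09768
SE(ȳ_st) = √2.09768 = 1.44834

SE(ȳ_st) ≈ 1.45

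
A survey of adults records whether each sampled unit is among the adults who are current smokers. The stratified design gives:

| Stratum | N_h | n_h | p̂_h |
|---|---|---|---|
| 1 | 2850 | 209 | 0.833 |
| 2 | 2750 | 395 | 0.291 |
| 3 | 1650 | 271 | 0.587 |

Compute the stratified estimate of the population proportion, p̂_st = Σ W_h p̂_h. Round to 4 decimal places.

p̂_st ≈ 0.5714

N = 7250; stratum weights W_h = N_h/N.
p̂_st = Σ W_h p̂_h = (2850·0.833 + 2750·0.291 + 1650·0.587)/7250 = 0.57143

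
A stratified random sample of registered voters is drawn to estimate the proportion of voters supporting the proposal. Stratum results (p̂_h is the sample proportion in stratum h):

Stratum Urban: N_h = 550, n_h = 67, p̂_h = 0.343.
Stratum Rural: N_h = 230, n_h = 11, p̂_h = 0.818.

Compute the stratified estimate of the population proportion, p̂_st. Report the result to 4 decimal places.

p̂_st ≈ 0.4831

N = 780; stratum weights W_h = N_h/N.
p̂_st = Σ W_h p̂_h = (550·0.343 + 230·0.818)/780 = 0.48306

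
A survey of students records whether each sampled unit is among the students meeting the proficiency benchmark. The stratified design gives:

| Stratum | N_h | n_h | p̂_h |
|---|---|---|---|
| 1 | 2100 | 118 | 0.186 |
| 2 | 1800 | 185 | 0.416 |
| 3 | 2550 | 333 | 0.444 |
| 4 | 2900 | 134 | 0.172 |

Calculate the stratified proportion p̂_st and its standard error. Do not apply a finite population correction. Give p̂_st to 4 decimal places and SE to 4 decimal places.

N = 9350; stratum weights W_h = N_h/N.
p̂_st = Σ W_h p̂_h = (2100·0.186 + 1800·0.416 + 2550·0.444 + 2900·0.172)/9350 = 0.29630
V̂(p̂_st) = Σ W_h² p̂_h(1−p̂_h)/(n_h−1):
  stratum 1: (2100/9350)²·0.186·0.814/117 = 6.5278e-05
  stratum 2: (1800/9350)²·0.416·0.584/184 = 4.89339e-05
  stratum 3: (2550/9350)²·0.444·0.556/332 = 5.53066e-05
  stratum 4: (2900/9350)²·0.172·0.828/133 = 0.00010301
V̂(p̂_st) = 0.000272529; SE = √V̂ = 0.0165084

p̂_st ≈ 0.2963, SE ≈ 0.0165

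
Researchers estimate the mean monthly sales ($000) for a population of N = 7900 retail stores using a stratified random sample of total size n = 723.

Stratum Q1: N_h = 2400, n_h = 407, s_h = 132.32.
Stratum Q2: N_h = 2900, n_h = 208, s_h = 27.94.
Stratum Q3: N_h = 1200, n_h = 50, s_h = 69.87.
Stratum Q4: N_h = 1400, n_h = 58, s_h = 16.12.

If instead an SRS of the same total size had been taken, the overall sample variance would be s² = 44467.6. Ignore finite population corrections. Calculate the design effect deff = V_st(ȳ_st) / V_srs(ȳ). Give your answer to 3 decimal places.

V̂(ȳ_st) = Σ W_h² s_h²/n_h, with W_h = N_h/N and N = 7900:
  stratum Q1: (2400/7900)²·132.32²/407 = 3.97031
  stratum Q2: (2900/7900)²·27.94²/208 = 0.505745
  stratum Q3: (1200/7900)²·69.87²/50 = 2.25279
  stratum Q4: (1400/7900)²·16.12²/58 = 0.140703
V_st = 6.86955
V_srs = s²/n = 44467.6/723 = 61.5043
deff = V_st / V_srs = 6.86955/61.5043 = 0.1117

deff ≈ 0.112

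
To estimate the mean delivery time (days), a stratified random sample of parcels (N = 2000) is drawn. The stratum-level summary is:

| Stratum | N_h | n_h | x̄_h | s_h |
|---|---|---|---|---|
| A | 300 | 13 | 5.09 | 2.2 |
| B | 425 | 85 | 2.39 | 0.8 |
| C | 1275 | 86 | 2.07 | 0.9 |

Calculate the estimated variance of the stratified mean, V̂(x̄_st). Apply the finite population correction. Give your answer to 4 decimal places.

V̂(x̄_st) = Σ W_h² (1 − n_h/N_h) s_h²/n_h, with W_h = N_h/N and N = 2000:
  stratum A: (300/2000)²·(1 − 13/300)·2.2²/13 = 0.00801392
  stratum B: (425/2000)²·(1 − 85/425)·0.8²/85 = 0.000272
  stratum C: (1275/2000)²·(1 − 86/1275)·0.9²/86 = 0.00356959
V̂(x̄_st) = 0.0118555

V̂(x̄_st) ≈ 0.0119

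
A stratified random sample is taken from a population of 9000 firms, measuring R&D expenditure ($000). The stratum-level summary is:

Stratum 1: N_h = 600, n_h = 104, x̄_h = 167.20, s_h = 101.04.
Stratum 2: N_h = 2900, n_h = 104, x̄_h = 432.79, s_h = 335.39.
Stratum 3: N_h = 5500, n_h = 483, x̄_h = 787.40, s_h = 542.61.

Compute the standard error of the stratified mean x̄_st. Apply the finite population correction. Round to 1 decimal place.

V̂(x̄_st) = Σ W_h² (1 − n_h/N_h) s_h²/n_h, with W_h = N_h/N and N = 9000:
  stratum 1: (600/9000)²·(1 − 104/600)·101.04²/104 = 0.360663
  stratum 2: (2900/9000)²·(1 − 104/2900)·335.39²/104 = 108.272
  stratum 3: (5500/9000)²·(1 − 483/5500)·542.61²/483 = 207.659
V̂(x̄_st) = 316.292
SE(x̄_st) = √316.292 = 17.7846

SE(x̄_st) ≈ 17.8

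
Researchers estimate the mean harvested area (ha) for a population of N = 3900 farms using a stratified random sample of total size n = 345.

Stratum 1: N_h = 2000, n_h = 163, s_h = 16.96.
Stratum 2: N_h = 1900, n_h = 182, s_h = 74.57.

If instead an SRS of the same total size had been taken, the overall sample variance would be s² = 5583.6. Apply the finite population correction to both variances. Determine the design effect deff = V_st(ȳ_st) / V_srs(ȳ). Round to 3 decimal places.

deff ≈ 0.473

V̂(ȳ_st) = Σ W_h² (1 − n_h/N_h) s_h²/n_h, with W_h = N_h/N and N = 3900:
  stratum 1: (2000/3900)²·(1 − 163/2000)·16.96²/163 = 0.426259
  stratum 2: (1900/3900)²·(1 − 182/1900)·74.57²/182 = 6.55699
V_st = 6.98325
V_srs = (1 − 345/3900)·5583.6/345 = 14.7527
deff = V_st / V_srs = 6.98325/14.7527 = 0.4734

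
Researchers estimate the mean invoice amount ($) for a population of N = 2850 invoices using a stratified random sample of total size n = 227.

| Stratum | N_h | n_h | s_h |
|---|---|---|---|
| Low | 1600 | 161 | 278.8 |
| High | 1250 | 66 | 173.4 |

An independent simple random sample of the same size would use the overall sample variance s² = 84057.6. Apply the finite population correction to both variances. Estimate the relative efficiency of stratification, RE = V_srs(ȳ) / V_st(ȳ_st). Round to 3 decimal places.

RE ≈ 1.550

V̂(ȳ_st) = Σ W_h² (1 − n_h/N_h) s_h²/n_h, with W_h = N_h/N and N = 2850:
  stratum Low: (1600/2850)²·(1 − 161/1600)·278.8²/161 = 136.852
  stratum High: (1250/2850)²·(1 − 66/1250)·173.4²/66 = 83.0092
V_st = 219.861
V_srs = (1 − 227/2850)·84057.6/227 = 340.804
Relative efficiency = V_srs / V_st = 340.804/219.861 = 1.5501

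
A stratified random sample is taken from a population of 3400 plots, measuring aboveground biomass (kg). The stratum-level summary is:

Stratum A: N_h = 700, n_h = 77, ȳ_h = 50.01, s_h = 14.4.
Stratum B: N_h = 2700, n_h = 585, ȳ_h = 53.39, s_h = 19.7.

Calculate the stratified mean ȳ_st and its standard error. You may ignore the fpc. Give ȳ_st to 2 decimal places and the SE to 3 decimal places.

ȳ_st = Σ W_h ȳ_h = (700·50.01 + 2700·53.39)/3400 = 52.69412
V̂(ȳ_st) = Σ W_h² s_h²/n_h, with W_h = N_h/N and N = 3400:
  stratum A: (700/3400)²·14.4²/77 = 0.114149
  stratum B: (2700/3400)²·19.7²/585 = 0.418356
V̂(ȳ_st) = 0.532505
SE(ȳ_st) = √0.532505 = 0.72973

ȳ_st ≈ 52.69, SE ≈ 0.730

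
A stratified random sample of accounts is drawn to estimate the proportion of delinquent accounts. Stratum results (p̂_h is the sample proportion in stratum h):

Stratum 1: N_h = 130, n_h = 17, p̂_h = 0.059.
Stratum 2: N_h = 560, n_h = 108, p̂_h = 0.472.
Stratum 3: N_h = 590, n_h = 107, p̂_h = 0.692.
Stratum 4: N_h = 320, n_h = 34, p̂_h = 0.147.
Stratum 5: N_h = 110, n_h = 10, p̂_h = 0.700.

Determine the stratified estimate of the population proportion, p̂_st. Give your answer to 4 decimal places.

p̂_st ≈ 0.4704

N = 1710; stratum weights W_h = N_h/N.
p̂_st = Σ W_h p̂_h = (130·0.059 + 560·0.472 + 590·0.692 + 320·0.147 + 110·0.700)/1710 = 0.47036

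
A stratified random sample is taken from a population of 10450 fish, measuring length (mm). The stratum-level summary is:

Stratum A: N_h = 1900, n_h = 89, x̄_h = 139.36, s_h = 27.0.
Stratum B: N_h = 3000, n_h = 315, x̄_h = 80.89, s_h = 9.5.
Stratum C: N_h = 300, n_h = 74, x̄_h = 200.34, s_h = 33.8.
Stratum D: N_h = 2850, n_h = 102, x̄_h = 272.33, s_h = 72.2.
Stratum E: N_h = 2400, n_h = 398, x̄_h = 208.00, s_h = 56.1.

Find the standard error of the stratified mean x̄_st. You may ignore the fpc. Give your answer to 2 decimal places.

SE(x̄_st) ≈ 2.13

V̂(x̄_st) = Σ W_h² s_h²/n_h, with W_h = N_h/N and N = 10450:
  stratum A: (1900/10450)²·27.0²/89 = 0.270777
  stratum B: (3000/10450)²·9.5²/315 = 0.0236128
  stratum C: (300/10450)²·33.8²/74 = 0.0127236
  stratum D: (2850/10450)²·72.2²/102 = 3.80129
  stratum E: (2400/10450)²·56.1²/398 = 0.417093
V̂(x̄_st) = 4.5255
SE(x̄_st) = √4.5255 = 2.12732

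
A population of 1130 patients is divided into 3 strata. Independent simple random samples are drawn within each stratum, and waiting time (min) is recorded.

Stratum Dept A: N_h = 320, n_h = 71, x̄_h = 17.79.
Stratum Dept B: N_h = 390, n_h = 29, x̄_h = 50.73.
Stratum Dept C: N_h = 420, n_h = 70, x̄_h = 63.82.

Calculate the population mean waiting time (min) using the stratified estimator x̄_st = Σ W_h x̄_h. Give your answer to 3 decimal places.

x̄_st ≈ 46.267

N = Σ N_h = 1130. Stratum weights W_h = N_h/N.
x̄_st = (320·17.79 + 390·50.73 + 420·63.82) / 1130 = 46.26717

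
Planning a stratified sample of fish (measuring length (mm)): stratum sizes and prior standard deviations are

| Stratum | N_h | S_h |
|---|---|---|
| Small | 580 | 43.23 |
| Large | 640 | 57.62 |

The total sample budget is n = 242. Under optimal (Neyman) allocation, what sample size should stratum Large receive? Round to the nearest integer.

Neyman allocation: n_h = n · N_h S_h / Σ N_i S_i, with n = 242.
  stratum Small: N_h·S_h = 580·43.23 = 25073.40
  stratum Large: N_h·S_h = 640·57.62 = 36876.80
Σ N_h S_h = 61950.20
n for stratum Large = 242·36876.80/61950.20 = 144.054 → 144

144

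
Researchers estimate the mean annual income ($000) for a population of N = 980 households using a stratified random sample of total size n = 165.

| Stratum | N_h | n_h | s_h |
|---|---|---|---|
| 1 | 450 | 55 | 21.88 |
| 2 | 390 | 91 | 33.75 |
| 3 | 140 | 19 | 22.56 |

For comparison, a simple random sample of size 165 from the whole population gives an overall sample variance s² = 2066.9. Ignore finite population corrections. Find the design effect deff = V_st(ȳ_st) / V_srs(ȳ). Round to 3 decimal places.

deff ≈ 0.348

V̂(ȳ_st) = Σ W_h² s_h²/n_h, with W_h = N_h/N and N = 980:
  stratum 1: (450/980)²·21.88²/55 = 1.83529
  stratum 2: (390/980)²·33.75²/91 = 1.98236
  stratum 3: (140/980)²·22.56²/19 = 0.546674
V_st = 4.36433
V_srs = s²/n = 2066.9/165 = 12.5267
deff = V_st / V_srs = 4.36433/12.5267 = 0.3484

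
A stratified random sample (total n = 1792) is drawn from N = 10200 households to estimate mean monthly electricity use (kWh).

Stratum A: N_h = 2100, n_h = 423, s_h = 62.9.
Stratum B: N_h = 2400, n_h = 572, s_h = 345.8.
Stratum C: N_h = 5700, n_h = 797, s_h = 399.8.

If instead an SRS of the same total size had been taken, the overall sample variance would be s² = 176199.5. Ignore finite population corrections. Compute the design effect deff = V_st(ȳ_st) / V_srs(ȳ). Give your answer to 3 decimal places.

deff ≈ 0.759

V̂(ȳ_st) = Σ W_h² s_h²/n_h, with W_h = N_h/N and N = 10200:
  stratum A: (2100/10200)²·62.9²/423 = 0.39646
  stratum B: (2400/10200)²·345.8²/572 = 11.5738
  stratum C: (5700/10200)²·399.8²/797 = 62.6292
V_st = 74.5994
V_srs = s²/n = 176199.5/1792 = 98.3256
deff = V_st / V_srs = 74.5994/98.3256 = 0.7587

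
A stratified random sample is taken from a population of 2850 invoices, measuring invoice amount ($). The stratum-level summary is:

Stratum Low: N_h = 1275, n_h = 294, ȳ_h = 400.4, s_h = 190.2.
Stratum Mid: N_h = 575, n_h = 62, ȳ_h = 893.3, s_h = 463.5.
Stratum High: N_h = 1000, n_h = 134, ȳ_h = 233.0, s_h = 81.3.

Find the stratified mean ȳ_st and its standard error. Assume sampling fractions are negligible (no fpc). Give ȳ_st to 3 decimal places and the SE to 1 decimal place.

ȳ_st ≈ 441.108, SE ≈ 13.1

ȳ_st = Σ W_h ȳ_h = (1275·400.4 + 575·893.3 + 1000·233.0)/2850 = 441.10789
V̂(ȳ_st) = Σ W_h² s_h²/n_h, with W_h = N_h/N and N = 2850:
  stratum Low: (1275/2850)²·190.2²/294 = 24.6266
  stratum Mid: (575/2850)²·463.5²/62 = 141.044
  stratum High: (1000/2850)²·81.3²/134 = 6.07277
V̂(ȳ_st) = 171.743
SE(ȳ_st) = √171.743 = 13.1051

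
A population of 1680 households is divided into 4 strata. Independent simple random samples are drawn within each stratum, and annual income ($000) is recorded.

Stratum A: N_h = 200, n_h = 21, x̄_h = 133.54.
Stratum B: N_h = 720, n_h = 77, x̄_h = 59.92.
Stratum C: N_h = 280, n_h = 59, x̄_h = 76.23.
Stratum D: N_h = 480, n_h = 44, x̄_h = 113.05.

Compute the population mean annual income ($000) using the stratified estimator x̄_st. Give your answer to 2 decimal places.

x̄_st ≈ 86.58

N = Σ N_h = 1680. Stratum weights W_h = N_h/N.
x̄_st = (200·133.54 + 720·59.92 + 280·76.23 + 480·113.05) / 1680 = 86.5826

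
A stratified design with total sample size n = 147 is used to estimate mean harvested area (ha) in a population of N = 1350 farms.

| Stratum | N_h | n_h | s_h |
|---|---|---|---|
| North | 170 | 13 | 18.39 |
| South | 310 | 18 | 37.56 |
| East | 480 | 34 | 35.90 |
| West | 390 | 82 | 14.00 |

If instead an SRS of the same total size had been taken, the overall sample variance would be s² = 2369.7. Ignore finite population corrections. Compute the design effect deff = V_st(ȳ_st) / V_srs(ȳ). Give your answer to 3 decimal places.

V̂(ȳ_st) = Σ W_h² s_h²/n_h, with W_h = N_h/N and N = 1350:
  stratum North: (170/1350)²·18.39²/13 = 0.412525
  stratum South: (310/1350)²·37.56²/18 = 4.13271
  stratum East: (480/1350)²·35.90²/34 = 4.79209
  stratum West: (390/1350)²·14.00²/82 = 0.199482
V_st = 9.5368
V_srs = s²/n = 2369.7/147 = 16.1204
deff = V_st / V_srs = 9.5368/16.1204 = 0.5916

deff ≈ 0.592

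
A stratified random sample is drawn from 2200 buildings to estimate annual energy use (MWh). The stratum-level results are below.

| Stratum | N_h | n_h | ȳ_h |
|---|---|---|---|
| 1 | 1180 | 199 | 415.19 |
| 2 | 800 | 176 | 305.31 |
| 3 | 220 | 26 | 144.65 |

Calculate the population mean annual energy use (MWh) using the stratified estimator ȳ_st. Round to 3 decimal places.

N = Σ N_h = 2200. Stratum weights W_h = N_h/N.
ȳ_st = (1180·415.19 + 800·305.31 + 220·144.65) / 2200 = 348.17964

ȳ_st ≈ 348.180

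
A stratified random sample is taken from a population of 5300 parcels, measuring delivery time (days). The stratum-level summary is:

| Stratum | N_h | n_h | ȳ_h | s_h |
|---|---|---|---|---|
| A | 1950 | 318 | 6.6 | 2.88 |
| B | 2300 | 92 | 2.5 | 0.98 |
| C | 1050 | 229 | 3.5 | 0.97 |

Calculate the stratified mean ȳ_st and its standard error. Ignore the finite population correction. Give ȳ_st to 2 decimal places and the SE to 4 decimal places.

ȳ_st = Σ W_h ȳ_h = (1950·6.6 + 2300·2.5 + 1050·3.5)/5300 = 4.20660
V̂(ȳ_st) = Σ W_h² s_h²/n_h, with W_h = N_h/N and N = 5300:
  stratum A: (1950/5300)²·2.88²/318 = 0.00353082
  stratum B: (2300/5300)²·0.98²/92 = 0.00196593
  stratum C: (1050/5300)²·0.97²/229 = 0.000161263
V̂(ȳ_st) = 0.00565801
SE(ȳ_st) = √0.00565801 = 0.0752198

ȳ_st ≈ 4.21, SE ≈ 0.0752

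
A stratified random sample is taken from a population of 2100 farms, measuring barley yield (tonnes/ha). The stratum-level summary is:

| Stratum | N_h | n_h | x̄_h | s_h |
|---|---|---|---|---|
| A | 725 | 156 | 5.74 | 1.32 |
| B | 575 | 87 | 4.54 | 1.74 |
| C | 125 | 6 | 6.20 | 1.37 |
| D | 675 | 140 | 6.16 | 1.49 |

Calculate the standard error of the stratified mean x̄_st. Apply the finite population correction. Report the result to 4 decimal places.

V̂(x̄_st) = Σ W_h² (1 − n_h/N_h) s_h²/n_h, with W_h = N_h/N and N = 2100:
  stratum A: (725/2100)²·(1 − 156/725)·1.32²/156 = 0.0010448
  stratum B: (575/2100)²·(1 − 87/575)·1.74²/87 = 0.00221426
  stratum C: (125/2100)²·(1 − 6/125)·1.37²/6 = 0.00105514
  stratum D: (675/2100)²·(1 − 140/675)·1.49²/140 = 0.00129856
V̂(x̄_st) = 0.00561276
SE(x̄_st) = √0.00561276 = 0.0749184

SE(x̄_st) ≈ 0.0749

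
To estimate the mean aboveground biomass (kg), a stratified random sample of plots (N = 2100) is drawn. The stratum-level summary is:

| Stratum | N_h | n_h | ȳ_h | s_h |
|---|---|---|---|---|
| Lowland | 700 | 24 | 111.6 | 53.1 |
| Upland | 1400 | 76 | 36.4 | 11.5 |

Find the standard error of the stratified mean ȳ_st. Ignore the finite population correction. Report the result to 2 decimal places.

SE(ȳ_st) ≈ 3.72

V̂(ȳ_st) = Σ W_h² s_h²/n_h, with W_h = N_h/N and N = 2100:
  stratum Lowland: (700/2100)²·53.1²/24 = 13.0538
  stratum Upland: (1400/2100)²·11.5²/76 = 0.773392
V̂(ȳ_st) = 13.8271
SE(ȳ_st) = √13.8271 = 3.71849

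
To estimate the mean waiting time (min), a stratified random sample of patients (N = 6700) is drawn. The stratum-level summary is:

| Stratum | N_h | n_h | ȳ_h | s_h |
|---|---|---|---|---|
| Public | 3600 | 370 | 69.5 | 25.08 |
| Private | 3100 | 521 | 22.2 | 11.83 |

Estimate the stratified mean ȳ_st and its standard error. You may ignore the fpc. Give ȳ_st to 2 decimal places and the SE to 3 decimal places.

ȳ_st = Σ W_h ȳ_h = (3600·69.5 + 3100·22.2)/6700 = 47.61493
V̂(ȳ_st) = Σ W_h² s_h²/n_h, with W_h = N_h/N and N = 6700:
  stratum Public: (3600/6700)²·25.08²/370 = 0.490805
  stratum Private: (3100/6700)²·11.83²/521 = 0.057505
V̂(ȳ_st) = 0.54831
SE(ȳ_st) = √0.54831 = 0.740479

ȳ_st ≈ 47.61, SE ≈ 0.740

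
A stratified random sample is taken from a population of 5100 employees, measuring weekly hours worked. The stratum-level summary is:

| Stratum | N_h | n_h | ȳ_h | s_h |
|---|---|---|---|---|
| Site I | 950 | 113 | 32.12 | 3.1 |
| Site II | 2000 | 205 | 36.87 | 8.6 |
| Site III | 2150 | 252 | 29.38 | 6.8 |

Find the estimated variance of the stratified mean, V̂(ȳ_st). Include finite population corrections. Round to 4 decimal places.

V̂(ȳ_st) ≈ 0.0812

V̂(ȳ_st) = Σ W_h² (1 − n_h/N_h) s_h²/n_h, with W_h = N_h/N and N = 5100:
  stratum Site I: (950/5100)²·(1 − 113/950)·3.1²/113 = 0.00259988
  stratum Site II: (2000/5100)²·(1 − 205/2000)·8.6²/205 = 0.0497963
  stratum Site III: (2150/5100)²·(1 − 252/2150)·6.8²/252 = 0.028788
V̂(ȳ_st) = 0.0811842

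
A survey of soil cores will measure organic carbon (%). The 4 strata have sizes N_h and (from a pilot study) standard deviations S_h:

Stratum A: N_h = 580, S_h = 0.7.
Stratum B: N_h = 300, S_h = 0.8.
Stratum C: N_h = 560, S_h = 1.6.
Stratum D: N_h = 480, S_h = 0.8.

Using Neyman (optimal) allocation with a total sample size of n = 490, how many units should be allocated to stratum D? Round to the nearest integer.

Neyman allocation: n_h = n · N_h S_h / Σ N_i S_i, with n = 490.
  stratum A: N_h·S_h = 580·0.7 = 406.00
  stratum B: N_h·S_h = 300·0.8 = 240.00
  stratum C: N_h·S_h = 560·1.6 = 896.00
  stratum D: N_h·S_h = 480·0.8 = 384.00
Σ N_h S_h = 1926.00
n for stratum D = 490·384.00/1926.00 = 97.695 → 98

98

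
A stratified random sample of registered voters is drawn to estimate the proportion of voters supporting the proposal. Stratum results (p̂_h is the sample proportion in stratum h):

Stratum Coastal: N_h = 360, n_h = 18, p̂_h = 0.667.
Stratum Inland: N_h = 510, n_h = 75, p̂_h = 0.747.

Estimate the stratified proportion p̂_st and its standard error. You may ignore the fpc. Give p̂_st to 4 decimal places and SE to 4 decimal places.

p̂_st ≈ 0.7139, SE ≈ 0.0558

N = 870; stratum weights W_h = N_h/N.
p̂_st = Σ W_h p̂_h = (360·0.667 + 510·0.747)/870 = 0.71390
V̂(p̂_st) = Σ W_h² p̂_h(1−p̂_h)/(n_h−1):
  stratum Coastal: (360/870)²·0.667·0.333/17 = 0.00223711
  stratum Inland: (510/870)²·0.747·0.253/74 = 0.00087763
V̂(p̂_st) = 0.00311474; SE = √V̂ = 0.0558099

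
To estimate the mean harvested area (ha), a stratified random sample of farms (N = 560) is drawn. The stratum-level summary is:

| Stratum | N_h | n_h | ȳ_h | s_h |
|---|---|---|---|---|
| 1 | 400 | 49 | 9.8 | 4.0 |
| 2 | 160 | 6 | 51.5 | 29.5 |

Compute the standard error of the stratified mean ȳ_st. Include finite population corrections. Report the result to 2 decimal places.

SE(ȳ_st) ≈ 3.40

V̂(ȳ_st) = Σ W_h² (1 − n_h/N_h) s_h²/n_h, with W_h = N_h/N and N = 560:
  stratum 1: (400/560)²·(1 − 49/400)·4.0²/49 = 0.146189
  stratum 2: (160/560)²·(1 − 6/160)·29.5²/6 = 11.3961
V̂(ȳ_st) = 11.5423
SE(ȳ_st) = √11.5423 = 3.3974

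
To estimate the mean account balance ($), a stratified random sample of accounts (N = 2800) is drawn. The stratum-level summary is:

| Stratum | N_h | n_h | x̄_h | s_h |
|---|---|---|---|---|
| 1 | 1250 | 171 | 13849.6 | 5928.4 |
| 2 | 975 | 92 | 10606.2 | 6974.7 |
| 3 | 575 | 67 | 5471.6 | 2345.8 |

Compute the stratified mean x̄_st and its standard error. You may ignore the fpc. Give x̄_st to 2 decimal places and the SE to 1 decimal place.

x̄_st = Σ W_h x̄_h = (1250·13849.6 + 975·10606.2 + 575·5471.6)/2800 = 10999.71964
V̂(x̄_st) = Σ W_h² s_h²/n_h, with W_h = N_h/N and N = 2800:
  stratum 1: (1250/2800)²·5928.4²/171 = 40962.2
  stratum 2: (975/2800)²·6974.7²/92 = 64114.5
  stratum 3: (575/2800)²·2345.8²/67 = 3463.59
V̂(x̄_st) = 108540
SE(x̄_st) = √108540 = 329.455

x̄_st ≈ 10999.72, SE ≈ 329.5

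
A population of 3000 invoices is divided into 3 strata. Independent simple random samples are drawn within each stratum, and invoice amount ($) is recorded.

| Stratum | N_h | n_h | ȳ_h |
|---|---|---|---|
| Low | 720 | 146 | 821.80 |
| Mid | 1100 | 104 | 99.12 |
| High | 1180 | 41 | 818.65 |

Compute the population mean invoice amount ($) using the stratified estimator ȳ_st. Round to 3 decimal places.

ȳ_st ≈ 555.578

N = Σ N_h = 3000. Stratum weights W_h = N_h/N.
ȳ_st = (720·821.80 + 1100·99.12 + 1180·818.65) / 3000 = 555.57833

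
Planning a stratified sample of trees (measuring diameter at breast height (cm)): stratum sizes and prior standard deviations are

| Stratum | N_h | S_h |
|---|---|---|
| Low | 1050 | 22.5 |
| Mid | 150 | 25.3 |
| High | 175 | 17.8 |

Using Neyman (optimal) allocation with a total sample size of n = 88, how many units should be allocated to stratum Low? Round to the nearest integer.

68

Neyman allocation: n_h = n · N_h S_h / Σ N_i S_i, with n = 88.
  stratum Low: N_h·S_h = 1050·22.5 = 23625.00
  stratum Mid: N_h·S_h = 150·25.3 = 3795.00
  stratum High: N_h·S_h = 175·17.8 = 3115.00
Σ N_h S_h = 30535.00
n for stratum Low = 88·23625.00/30535.00 = 68.086 → 68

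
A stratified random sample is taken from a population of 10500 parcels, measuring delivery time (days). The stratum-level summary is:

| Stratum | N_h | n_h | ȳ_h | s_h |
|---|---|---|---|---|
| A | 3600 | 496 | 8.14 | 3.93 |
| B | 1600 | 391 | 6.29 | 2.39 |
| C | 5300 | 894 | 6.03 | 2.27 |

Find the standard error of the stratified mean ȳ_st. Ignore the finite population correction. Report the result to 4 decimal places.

V̂(ȳ_st) = Σ W_h² s_h²/n_h, with W_h = N_h/N and N = 10500:
  stratum A: (3600/10500)²·3.93²/496 = 0.00366041
  stratum B: (1600/10500)²·2.39²/391 = 0.000339219
  stratum C: (5300/10500)²·2.27²/894 = 0.00146855
V̂(ȳ_st) = 0.00546818
SE(ȳ_st) = √0.00546818 = 0.0739471

SE(ȳ_st) ≈ 0.0739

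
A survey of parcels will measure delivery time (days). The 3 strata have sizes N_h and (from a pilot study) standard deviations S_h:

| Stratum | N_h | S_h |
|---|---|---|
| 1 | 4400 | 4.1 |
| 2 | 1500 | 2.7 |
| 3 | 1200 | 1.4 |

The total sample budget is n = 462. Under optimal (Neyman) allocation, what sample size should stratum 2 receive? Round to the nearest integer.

79

Neyman allocation: n_h = n · N_h S_h / Σ N_i S_i, with n = 462.
  stratum 1: N_h·S_h = 4400·4.1 = 18040.00
  stratum 2: N_h·S_h = 1500·2.7 = 4050.00
  stratum 3: N_h·S_h = 1200·1.4 = 1680.00
Σ N_h S_h = 23770.00
n for stratum 2 = 462·4050.00/23770.00 = 78.717 → 79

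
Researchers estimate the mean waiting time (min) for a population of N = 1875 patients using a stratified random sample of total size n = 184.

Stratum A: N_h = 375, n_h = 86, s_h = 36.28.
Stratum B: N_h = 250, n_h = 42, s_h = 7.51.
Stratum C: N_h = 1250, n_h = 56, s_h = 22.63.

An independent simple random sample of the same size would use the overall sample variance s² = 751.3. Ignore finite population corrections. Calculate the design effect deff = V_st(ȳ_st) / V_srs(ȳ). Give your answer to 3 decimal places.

deff ≈ 1.151

V̂(ȳ_st) = Σ W_h² s_h²/n_h, with W_h = N_h/N and N = 1875:
  stratum A: (375/1875)²·36.28²/86 = 0.612204
  stratum B: (250/1875)²·7.51²/42 = 0.0238731
  stratum C: (1250/1875)²·22.63²/56 = 4.06442
V_st = 4.7005
V_srs = s²/n = 751.3/184 = 4.08315
deff = V_st / V_srs = 4.7005/4.08315 = 1.1512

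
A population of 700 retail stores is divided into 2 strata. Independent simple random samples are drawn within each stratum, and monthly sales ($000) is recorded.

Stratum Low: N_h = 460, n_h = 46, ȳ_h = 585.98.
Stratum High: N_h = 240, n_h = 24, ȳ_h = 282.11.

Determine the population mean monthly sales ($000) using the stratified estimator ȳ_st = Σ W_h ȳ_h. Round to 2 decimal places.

ȳ_st ≈ 481.80

N = Σ N_h = 700. Stratum weights W_h = N_h/N.
ȳ_st = (460·585.98 + 240·282.11) / 700 = 481.7960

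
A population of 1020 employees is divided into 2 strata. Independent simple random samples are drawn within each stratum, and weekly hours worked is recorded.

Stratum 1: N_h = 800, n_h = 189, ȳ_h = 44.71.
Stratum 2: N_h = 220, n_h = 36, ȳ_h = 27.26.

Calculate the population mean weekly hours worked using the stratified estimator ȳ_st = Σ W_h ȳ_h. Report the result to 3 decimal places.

ȳ_st ≈ 40.946

N = Σ N_h = 1020. Stratum weights W_h = N_h/N.
ȳ_st = (800·44.71 + 220·27.26) / 1020 = 40.94627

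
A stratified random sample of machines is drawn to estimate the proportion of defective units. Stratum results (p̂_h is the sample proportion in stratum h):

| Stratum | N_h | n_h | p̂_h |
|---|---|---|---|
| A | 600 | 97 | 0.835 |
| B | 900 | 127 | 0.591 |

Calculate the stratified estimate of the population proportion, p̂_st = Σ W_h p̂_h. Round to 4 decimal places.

p̂_st ≈ 0.6886

N = 1500; stratum weights W_h = N_h/N.
p̂_st = Σ W_h p̂_h = (600·0.835 + 900·0.591)/1500 = 0.68860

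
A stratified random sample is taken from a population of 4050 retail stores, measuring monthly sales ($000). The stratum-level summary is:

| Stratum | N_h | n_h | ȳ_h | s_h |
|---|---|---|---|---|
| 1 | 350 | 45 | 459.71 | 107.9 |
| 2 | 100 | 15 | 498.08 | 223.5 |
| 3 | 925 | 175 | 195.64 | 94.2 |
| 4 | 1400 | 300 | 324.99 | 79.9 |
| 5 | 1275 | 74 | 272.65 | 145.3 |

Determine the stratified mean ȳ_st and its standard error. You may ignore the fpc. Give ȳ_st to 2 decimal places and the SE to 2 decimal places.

ȳ_st = Σ W_h ȳ_h = (350·459.71 + 100·498.08 + 925·195.64 + 1400·324.99 + 1275·272.65)/4050 = 294.88599
V̂(ȳ_st) = Σ W_h² s_h²/n_h, with W_h = N_h/N and N = 4050:
  stratum 1: (350/4050)²·107.9²/45 = 1.93222
  stratum 2: (100/4050)²·223.5²/15 = 2.03027
  stratum 3: (925/4050)²·94.2²/175 = 2.64507
  stratum 4: (1400/4050)²·79.9²/300 = 2.54284
  stratum 5: (1275/4050)²·145.3²/74 = 28.2755
V̂(ȳ_st) = 37.4259
SE(ȳ_st) = √37.4259 = 6.11767

ȳ_st ≈ 294.89, SE ≈ 6.12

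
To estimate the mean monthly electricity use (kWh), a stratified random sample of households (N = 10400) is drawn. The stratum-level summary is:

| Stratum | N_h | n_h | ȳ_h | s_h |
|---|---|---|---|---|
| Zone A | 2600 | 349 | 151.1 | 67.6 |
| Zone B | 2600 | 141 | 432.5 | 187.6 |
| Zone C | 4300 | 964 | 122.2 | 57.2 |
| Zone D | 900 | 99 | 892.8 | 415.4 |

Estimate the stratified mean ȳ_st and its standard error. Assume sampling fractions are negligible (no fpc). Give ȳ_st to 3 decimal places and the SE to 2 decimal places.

ȳ_st ≈ 273.687, SE ≈ 5.48

ȳ_st = Σ W_h ȳ_h = (2600·151.1 + 2600·432.5 + 4300·122.2 + 900·892.8)/10400 = 273.68654
V̂(ȳ_st) = Σ W_h² s_h²/n_h, with W_h = N_h/N and N = 10400:
  stratum Zone A: (2600/10400)²·67.6²/349 = 0.818367
  stratum Zone B: (2600/10400)²·187.6²/141 = 15.6001
  stratum Zone C: (4300/10400)²·57.2²/964 = 0.58021
  stratum Zone D: (900/10400)²·415.4²/99 = 13.0532
V̂(ȳ_st) = 30.0518
SE(ȳ_st) = √30.0518 = 5.48195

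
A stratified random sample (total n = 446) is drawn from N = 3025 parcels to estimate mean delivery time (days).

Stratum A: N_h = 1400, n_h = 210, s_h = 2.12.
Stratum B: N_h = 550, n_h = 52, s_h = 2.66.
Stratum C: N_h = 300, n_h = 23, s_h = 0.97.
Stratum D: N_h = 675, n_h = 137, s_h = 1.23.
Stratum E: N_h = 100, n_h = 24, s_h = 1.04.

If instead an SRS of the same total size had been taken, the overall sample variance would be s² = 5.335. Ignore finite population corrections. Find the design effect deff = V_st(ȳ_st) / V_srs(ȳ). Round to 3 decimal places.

V̂(ȳ_st) = Σ W_h² s_h²/n_h, with W_h = N_h/N and N = 3025:
  stratum A: (1400/3025)²·2.12²/210 = 0.00458414
  stratum B: (550/3025)²·2.66²/52 = 0.00449816
  stratum C: (300/3025)²·0.97²/23 = 0.000402353
  stratum D: (675/3025)²·1.23²/137 = 0.000549853
  stratum E: (100/3025)²·1.04²/24 = 4.92498e-05
V_st = 0.0100838
V_srs = s²/n = 5.335/446 = 0.0119619
deff = V_st / V_srs = 0.0100838/0.0119619 = 0.8430

deff ≈ 0.843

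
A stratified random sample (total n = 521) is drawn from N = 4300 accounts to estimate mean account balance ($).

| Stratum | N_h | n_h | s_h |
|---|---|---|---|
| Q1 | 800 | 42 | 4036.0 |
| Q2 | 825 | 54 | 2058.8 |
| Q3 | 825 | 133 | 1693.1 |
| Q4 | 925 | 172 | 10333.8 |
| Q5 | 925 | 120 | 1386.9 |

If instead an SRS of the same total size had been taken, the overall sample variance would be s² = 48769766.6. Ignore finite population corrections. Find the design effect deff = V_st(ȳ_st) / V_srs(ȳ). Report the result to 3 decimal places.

deff ≈ 0.498

V̂(ȳ_st) = Σ W_h² s_h²/n_h, with W_h = N_h/N and N = 4300:
  stratum Q1: (800/4300)²·4036.0²/42 = 13424.4
  stratum Q2: (825/4300)²·2058.8²/54 = 2889.39
  stratum Q3: (825/4300)²·1693.1²/133 = 793.386
  stratum Q4: (925/4300)²·10333.8²/172 = 28730.2
  stratum Q5: (925/4300)²·1386.9²/120 = 741.747
V_st = 46579.1
V_srs = s²/n = 48769766.6/521 = 93608
deff = V_st / V_srs = 46579.1/93608 = 0.4976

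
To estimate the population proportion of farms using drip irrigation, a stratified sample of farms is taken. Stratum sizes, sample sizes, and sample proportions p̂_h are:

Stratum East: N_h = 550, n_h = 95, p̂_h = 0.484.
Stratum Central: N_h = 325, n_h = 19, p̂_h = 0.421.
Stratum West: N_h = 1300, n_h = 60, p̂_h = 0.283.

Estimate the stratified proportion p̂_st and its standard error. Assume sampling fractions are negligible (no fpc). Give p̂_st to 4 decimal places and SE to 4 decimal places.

p̂_st ≈ 0.3544, SE ≈ 0.0412

N = 2175; stratum weights W_h = N_h/N.
p̂_st = Σ W_h p̂_h = (550·0.484 + 325·0.421 + 1300·0.283)/2175 = 0.35445
V̂(p̂_st) = Σ W_h² p̂_h(1−p̂_h)/(n_h−1):
  stratum East: (550/2175)²·0.484·0.516/94 = 0.000169892
  stratum Central: (325/2175)²·0.421·0.579/18 = 0.000302368
  stratum West: (1300/2175)²·0.283·0.717/59 = 0.00122863
V̂(p̂_st) = 0.00170089; SE = √V̂ = 0.0412419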